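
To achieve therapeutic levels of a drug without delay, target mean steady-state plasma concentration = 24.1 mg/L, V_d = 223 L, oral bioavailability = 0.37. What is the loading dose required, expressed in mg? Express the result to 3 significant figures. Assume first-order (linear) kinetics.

LD = Css × Vd / F = 24.1 × 223 / 0.37 = 14530 mg

14500 mg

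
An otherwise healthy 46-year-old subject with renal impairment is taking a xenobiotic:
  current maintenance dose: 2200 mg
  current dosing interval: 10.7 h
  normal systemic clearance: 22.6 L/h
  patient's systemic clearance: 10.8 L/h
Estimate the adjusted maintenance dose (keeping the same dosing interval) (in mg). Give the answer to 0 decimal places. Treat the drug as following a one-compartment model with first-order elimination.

1051 mg

To keep the same average steady-state level, dosing rate must scale with clearance.
CL ratio = 10.8 / 22.6 = 0.4779
New dose (same interval) = 2200 × 0.4779 = 1051 mg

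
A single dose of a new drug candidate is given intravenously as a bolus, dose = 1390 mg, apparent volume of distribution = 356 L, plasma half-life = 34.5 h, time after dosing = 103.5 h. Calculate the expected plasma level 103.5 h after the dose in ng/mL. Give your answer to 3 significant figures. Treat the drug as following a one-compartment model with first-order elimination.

488 ng/mL

C₀ = Dose / Vd = 1390 / 356 = 3.904 mg/L
k = ln2 / t½ = 0.693147 / 34.5 = 0.02009 h⁻¹
t / t½ = 103.5 / 34.5 = 3 half-lives
C = C₀ × (1/2)^3 = 3.904 × 0.1250 = 0.4880 mg/L
Convert: 0.4880 mg/L × 1000 = 488.0 ng/mL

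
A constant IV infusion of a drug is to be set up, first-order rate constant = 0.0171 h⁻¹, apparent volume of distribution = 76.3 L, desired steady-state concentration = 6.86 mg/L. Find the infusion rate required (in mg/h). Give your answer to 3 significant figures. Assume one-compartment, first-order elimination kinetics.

8.95 mg/h

CL = k × Vd = 0.01710 × 76.3 = 1.305 L/h
At steady state, infusion rate R₀ = Css × CL = 6.86 × 1.305 = 8.952 mg/h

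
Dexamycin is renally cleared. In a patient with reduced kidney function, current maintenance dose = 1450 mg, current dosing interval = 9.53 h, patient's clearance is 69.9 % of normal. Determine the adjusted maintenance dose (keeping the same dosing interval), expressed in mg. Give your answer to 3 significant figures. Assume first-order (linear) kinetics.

To keep the same average steady-state level, dosing rate must scale with clearance.
CL ratio = 69.9 / 100 = 0.6990
New dose (same interval) = 1450 × 0.6990 = 1014 mg

1010 mg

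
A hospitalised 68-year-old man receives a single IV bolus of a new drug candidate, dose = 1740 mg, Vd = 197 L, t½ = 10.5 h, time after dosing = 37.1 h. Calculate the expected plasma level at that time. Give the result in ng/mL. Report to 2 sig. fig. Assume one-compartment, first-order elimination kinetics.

760 ng/mL

C₀ = Dose / Vd = 1740 / 197 = 8.832 mg/L
k = ln2 / t½ = 0.693147 / 10.5 = 0.06601 h⁻¹
C = C₀ · e^(−k·t) = 8.832 × e^(−0.06601 × 37.1)
  = 8.832 × 0.08638 = 0.7629 mg/L
Convert: 0.7629 mg/L × 1000 = 762.9 ng/mL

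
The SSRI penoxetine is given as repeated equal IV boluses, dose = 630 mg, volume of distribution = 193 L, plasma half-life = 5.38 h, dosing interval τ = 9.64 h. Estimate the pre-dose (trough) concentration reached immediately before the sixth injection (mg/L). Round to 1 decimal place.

1.3 mg/L

C₀ per dose = Dose / Vd = 630 / 193 = 3.264 mg/L
k = ln2 / t½ = 0.693147 / 5.38 = 0.1288 h⁻¹
Fraction remaining after one interval: r = e^(−kτ) = e^(−0.1288 × 9.64) = 0.2889
Before dose 6, 5 doses have been given (aged 1τ, 2τ, 3τ, 4τ, 5τ).
C_trough = C₀ × (r + r² + … + r^5) = C₀ × r(1−r^5)/(1−r)
        = 3.264 × 0.2889 × (1 − 0.002013) / (1 − 0.2889) = 1.323 mg/L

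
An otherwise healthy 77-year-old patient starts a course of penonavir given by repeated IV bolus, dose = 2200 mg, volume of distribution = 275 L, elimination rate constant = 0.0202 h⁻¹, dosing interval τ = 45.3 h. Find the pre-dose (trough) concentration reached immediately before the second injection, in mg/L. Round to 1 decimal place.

C₀ per dose = Dose / Vd = 2200 / 275 = 8.000 mg/L
Fraction remaining after one interval: r = e^(−kτ) = e^(−0.02020 × 45.3) = 0.4005
Before dose 2, 1 dose has been given (aged 1τ).
C_trough = C₀ × r = 8.000 × 0.4005 = 3.204 mg/L

3.2 mg/L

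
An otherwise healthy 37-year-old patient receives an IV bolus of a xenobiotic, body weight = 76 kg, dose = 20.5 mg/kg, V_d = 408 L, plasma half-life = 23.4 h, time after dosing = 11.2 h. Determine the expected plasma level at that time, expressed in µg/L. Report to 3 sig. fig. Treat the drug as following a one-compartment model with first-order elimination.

Total dose = 20.5 × 76 = 1558 mg
C₀ = Dose / Vd = 1558 / 408 = 3.819 mg/L
k = ln2 / t½ = 0.693147 / 23.4 = 0.02962 h⁻¹
C = C₀ · e^(−k·t) = 3.819 × e^(−0.02962 × 11.2)
  = 3.819 × 0.7177 = 2.741 mg/L
Convert: 2.741 mg/L × 1000 = 2741 µg/L

2740 µg/L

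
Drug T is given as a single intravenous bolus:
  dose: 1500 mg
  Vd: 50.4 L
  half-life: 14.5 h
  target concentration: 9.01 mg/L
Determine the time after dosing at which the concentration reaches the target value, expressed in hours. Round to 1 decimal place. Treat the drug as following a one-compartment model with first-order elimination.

C₀ = Dose / Vd = 1500 / 50.4 = 29.76 mg/L
k = ln2 / t½ = 0.693147 / 14.5 = 0.04780 h⁻¹
t = ln(C₀ / C) / k = ln(29.76 / 9.01) / 0.04780
  = ln(3.303) / 0.04780 = 1.195 / 0.04780 = 25.00 h

25.0 h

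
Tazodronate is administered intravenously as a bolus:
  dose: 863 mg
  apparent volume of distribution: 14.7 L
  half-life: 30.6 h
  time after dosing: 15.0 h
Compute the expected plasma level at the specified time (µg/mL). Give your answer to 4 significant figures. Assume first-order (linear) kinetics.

C₀ = Dose / Vd = 863.0 / 14.7 = 58.71 mg/L
k = ln2 / t½ = 0.693147 / 30.6 = 0.02265 h⁻¹
C = C₀ · e^(−k·t) = 58.71 × e^(−0.02265 × 15.0)
  = 58.71 × 0.7119 = 41.80 mg/L
(41.80 mg/L = 41.80 µg/mL)

41.80 µg/mL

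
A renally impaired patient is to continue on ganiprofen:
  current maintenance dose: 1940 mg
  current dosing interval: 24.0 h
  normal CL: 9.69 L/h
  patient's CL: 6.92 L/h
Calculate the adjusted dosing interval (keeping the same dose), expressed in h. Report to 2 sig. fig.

34 h

To keep the same average steady-state level, dosing rate must scale with clearance.
CL ratio = 6.92 / 9.69 = 0.7141
New interval (same dose) = 24.0 / 0.7141 = 33.61 h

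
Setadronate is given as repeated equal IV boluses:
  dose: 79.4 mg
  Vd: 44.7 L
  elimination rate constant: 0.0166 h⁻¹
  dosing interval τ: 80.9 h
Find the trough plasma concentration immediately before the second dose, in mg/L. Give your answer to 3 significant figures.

C₀ per dose = Dose / Vd = 79.4 / 44.7 = 1.776 mg/L
Fraction remaining after one interval: r = e^(−kτ) = e^(−0.01660 × 80.9) = 0.2611
Before dose 2, 1 dose has been given (aged 1τ).
C_trough = C₀ × r = 1.776 × 0.2611 = 0.4637 mg/L

0.464 mg/L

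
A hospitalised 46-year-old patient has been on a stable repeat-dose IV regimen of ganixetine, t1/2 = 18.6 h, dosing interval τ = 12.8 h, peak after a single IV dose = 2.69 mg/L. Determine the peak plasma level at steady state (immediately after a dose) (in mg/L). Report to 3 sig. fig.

k = ln2 / t½ = 0.693147 / 18.6 = 0.03727 h⁻¹
e^(−kτ) = e^(−0.03727 × 12.8) = 0.6206
Accumulation ratio R = 1 / (1 − e^(−kτ)) = 1 / (1 − 0.6206) = 2.636
Steady-state peak = C₀ × R = 2.69 × 2.636 = 7.091 mg/L

7.09 mg/L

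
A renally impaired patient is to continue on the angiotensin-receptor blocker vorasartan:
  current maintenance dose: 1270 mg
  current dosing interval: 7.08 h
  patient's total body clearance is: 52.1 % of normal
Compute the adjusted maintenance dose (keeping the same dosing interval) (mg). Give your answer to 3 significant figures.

662 mg

To keep the same average steady-state level, dosing rate must scale with clearance.
CL ratio = 52.1 / 100 = 0.5210
New dose (same interval) = 1270 × 0.5210 = 661.7 mg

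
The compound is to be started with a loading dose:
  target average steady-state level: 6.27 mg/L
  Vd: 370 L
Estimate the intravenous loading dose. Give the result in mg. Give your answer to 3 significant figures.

LD = Css × Vd = 6.27 × 370 = 2320 mg

2320 mg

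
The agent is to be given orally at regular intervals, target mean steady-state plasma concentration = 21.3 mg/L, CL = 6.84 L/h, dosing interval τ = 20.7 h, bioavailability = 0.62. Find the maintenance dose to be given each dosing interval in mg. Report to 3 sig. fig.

At steady state, F × (Dose/τ) = Css × CL.
Dose = Css × CL × τ / F = 21.3 × 6.840 × 20.7 / 0.62 = 4864 mg

4860 mg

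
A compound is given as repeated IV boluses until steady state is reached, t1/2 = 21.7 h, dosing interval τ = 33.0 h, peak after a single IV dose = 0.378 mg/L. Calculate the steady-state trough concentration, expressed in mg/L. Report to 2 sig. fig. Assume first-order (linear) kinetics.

k = ln2 / t½ = 0.693147 / 21.7 = 0.03194 h⁻¹
e^(−kτ) = e^(−0.03194 × 33.0) = 0.3485
Accumulation ratio R = 1 / (1 − e^(−kτ)) = 1 / (1 − 0.3485) = 1.535
Steady-state trough = C₀ × R × e^(−kτ) = 0.378 × 1.535 × 0.3485 = 0.2022 mg/L

0.20 mg/L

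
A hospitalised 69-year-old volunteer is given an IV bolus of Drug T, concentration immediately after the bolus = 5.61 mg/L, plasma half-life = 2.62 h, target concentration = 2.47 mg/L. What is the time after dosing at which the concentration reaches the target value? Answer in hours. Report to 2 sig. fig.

k = ln2 / t½ = 0.693147 / 2.62 = 0.2646 h⁻¹
t = ln(C₀ / C) / k = ln(5.610 / 2.47) / 0.2646
  = ln(2.271) / 0.2646 = 0.8202 / 0.2646 = 3.100 h

3.1 h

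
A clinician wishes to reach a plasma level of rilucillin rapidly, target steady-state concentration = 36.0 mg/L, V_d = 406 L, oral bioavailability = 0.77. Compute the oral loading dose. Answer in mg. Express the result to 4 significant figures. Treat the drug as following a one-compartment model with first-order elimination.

18980 mg

LD = Css × Vd / F = 36.0 × 406 / 0.77 = 18980 mg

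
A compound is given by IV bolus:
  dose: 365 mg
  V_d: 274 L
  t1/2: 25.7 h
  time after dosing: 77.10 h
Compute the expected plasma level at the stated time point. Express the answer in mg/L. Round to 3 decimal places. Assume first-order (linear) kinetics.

0.167 mg/L

C₀ = Dose / Vd = 365.0 / 274 = 1.332 mg/L
k = ln2 / t½ = 0.693147 / 25.7 = 0.02697 h⁻¹
t / t½ = 77.10 / 25.7 = 3 half-lives
C = C₀ × (1/2)^3 = 1.332 × 0.1250 = 0.1665 mg/L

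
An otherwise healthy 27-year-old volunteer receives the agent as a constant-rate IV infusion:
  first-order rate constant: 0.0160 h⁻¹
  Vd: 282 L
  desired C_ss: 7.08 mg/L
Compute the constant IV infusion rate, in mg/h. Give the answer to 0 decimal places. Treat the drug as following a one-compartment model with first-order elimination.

32 mg/h

CL = k × Vd = 0.01600 × 282 = 4.512 L/h
At steady state, infusion rate R₀ = Css × CL = 7.08 × 4.512 = 31.94 mg/h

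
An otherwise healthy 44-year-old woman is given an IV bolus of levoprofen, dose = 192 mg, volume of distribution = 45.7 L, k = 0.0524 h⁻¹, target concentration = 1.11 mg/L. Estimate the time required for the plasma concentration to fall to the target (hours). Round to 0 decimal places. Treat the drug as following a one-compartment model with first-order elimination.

25 h

C₀ = Dose / Vd = 192.0 / 45.7 = 4.201 mg/L
t = ln(C₀ / C) / k = ln(4.201 / 1.11) / 0.05240
  = ln(3.785) / 0.05240 = 1.331 / 0.05240 = 25.40 h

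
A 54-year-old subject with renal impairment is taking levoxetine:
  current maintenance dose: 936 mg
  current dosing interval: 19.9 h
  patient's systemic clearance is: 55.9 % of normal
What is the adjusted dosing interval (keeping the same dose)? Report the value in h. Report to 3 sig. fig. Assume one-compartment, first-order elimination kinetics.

35.6 h

To keep the same average steady-state level, dosing rate must scale with clearance.
CL ratio = 55.9 / 100 = 0.5590
New interval (same dose) = 19.9 / 0.5590 = 35.60 h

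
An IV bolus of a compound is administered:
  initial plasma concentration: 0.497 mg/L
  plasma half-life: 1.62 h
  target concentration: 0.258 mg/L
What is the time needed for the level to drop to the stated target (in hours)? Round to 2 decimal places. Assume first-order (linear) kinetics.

1.53 h

k = ln2 / t½ = 0.693147 / 1.62 = 0.4279 h⁻¹
t = ln(C₀ / C) / k = ln(0.4970 / 0.258) / 0.4279
  = ln(1.926) / 0.4279 = 0.6554 / 0.4279 = 1.532 h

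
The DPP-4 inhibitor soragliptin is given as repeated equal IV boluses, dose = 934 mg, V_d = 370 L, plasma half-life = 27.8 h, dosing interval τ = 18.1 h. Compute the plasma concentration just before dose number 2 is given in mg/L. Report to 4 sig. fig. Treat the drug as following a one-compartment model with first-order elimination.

1.607 mg/L

C₀ per dose = Dose / Vd = 934 / 370 = 2.524 mg/L
k = ln2 / t½ = 0.693147 / 27.8 = 0.02493 h⁻¹
Fraction remaining after one interval: r = e^(−kτ) = e^(−0.02493 × 18.1) = 0.6368
Before dose 2, 1 dose has been given (aged 1τ).
C_trough = C₀ × r = 2.524 × 0.6368 = 1.607 mg/L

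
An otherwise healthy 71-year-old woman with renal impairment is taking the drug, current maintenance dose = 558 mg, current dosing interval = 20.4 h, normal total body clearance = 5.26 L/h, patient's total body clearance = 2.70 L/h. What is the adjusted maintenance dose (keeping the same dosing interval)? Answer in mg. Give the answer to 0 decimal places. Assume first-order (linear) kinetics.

286 mg

To keep the same average steady-state level, dosing rate must scale with clearance.
CL ratio = 2.70 / 5.26 = 0.5133
New dose (same interval) = 558 × 0.5133 = 286.4 mg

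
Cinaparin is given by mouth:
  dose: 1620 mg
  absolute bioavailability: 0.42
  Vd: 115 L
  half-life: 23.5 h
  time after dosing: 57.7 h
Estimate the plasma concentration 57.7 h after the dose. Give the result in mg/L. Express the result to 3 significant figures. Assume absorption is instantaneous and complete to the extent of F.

1.08 mg/L

Amount reaching circulation = F × Dose = 0.42 × 1620 = 680.4 mg
C₀ = F·Dose / Vd = 680.4 / 115 = 5.917 mg/L
k = ln2 / t½ = 0.693147 / 23.5 = 0.02950 h⁻¹
C = C₀ · e^(−k·t) = 5.917 × e^(−0.02950 × 57.7)
  = 5.917 × 0.1823 = 1.079 mg/L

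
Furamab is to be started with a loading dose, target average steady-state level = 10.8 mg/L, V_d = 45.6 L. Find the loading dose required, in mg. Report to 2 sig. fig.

LD = Css × Vd = 10.8 × 45.6 = 492.5 mg

490 mg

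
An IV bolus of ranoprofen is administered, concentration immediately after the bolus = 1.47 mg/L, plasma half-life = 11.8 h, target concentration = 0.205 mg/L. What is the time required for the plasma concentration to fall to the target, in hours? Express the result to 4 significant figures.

33.54 h

k = ln2 / t½ = 0.693147 / 11.8 = 0.05874 h⁻¹
t = ln(C₀ / C) / k = ln(1.470 / 0.205) / 0.05874
  = ln(7.171) / 0.05874 = 1.970 / 0.05874 = 33.54 h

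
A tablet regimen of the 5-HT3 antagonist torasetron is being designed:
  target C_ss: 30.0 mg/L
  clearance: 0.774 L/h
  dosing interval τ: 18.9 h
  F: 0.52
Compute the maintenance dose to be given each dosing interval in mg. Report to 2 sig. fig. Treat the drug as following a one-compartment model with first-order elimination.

840 mg

At steady state, F × (Dose/τ) = Css × CL.
Dose = Css × CL × τ / F = 30.0 × 0.7740 × 18.9 / 0.52 = 844.0 mg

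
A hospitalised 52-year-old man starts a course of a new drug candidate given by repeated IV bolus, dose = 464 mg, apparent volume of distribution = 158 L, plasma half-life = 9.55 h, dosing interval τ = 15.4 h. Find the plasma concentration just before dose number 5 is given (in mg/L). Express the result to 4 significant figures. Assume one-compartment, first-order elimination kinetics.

1.411 mg/L

C₀ per dose = Dose / Vd = 464 / 158 = 2.937 mg/L
k = ln2 / t½ = 0.693147 / 9.55 = 0.07258 h⁻¹
Fraction remaining after one interval: r = e^(−kτ) = e^(−0.07258 × 15.4) = 0.3270
Before dose 5, 4 doses have been given (aged 1τ, 2τ, 3τ, 4τ).
C_trough = C₀ × (r + r² + … + r^4) = C₀ × r(1−r^4)/(1−r)
        = 2.937 × 0.3270 × (1 − 0.01143) / (1 − 0.3270) = 1.411 mg/L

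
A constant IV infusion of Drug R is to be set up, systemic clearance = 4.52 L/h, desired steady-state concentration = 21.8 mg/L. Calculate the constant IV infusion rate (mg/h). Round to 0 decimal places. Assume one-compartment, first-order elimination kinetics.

At steady state, infusion rate R₀ = Css × CL = 21.8 × 4.520 = 98.54 mg/h

99 mg/h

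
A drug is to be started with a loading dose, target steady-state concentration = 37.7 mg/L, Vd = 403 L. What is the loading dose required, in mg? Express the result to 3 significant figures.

15200 mg

LD = Css × Vd = 37.7 × 403 = 15190 mg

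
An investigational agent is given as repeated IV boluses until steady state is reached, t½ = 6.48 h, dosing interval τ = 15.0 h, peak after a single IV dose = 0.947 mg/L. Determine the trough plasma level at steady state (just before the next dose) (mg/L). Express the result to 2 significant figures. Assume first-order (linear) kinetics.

k = ln2 / t½ = 0.693147 / 6.48 = 0.1070 h⁻¹
e^(−kτ) = e^(−0.1070 × 15.0) = 0.2009
Accumulation ratio R = 1 / (1 − e^(−kτ)) = 1 / (1 − 0.2009) = 1.251
Steady-state trough = C₀ × R × e^(−kτ) = 0.947 × 1.251 × 0.2009 = 0.2380 mg/L

0.24 mg/L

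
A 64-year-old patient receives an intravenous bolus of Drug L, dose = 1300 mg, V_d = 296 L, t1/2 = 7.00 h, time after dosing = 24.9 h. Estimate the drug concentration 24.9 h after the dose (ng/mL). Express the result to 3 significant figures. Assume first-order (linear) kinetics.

C₀ = Dose / Vd = 1300 / 296 = 4.392 mg/L
k = ln2 / t½ = 0.693147 / 7.00 = 0.09902 h⁻¹
C = C₀ · e^(−k·t) = 4.392 × e^(−0.09902 × 24.9)
  = 4.392 × 0.08496 = 0.3731 mg/L
Convert: 0.3731 mg/L × 1000 = 373.1 ng/mL

373 ng/mL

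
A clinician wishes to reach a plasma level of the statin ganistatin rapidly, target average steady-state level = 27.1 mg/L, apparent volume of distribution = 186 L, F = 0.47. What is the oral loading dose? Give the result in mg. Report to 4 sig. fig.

LD = Css × Vd / F = 27.1 × 186 / 0.47 = 10720 mg

10720 mg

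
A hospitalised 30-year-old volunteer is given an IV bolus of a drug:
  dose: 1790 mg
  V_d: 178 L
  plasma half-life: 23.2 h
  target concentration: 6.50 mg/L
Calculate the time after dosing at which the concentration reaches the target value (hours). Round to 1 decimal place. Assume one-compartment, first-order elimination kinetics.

14.6 h

C₀ = Dose / Vd = 1790 / 178 = 10.06 mg/L
k = ln2 / t½ = 0.693147 / 23.2 = 0.02988 h⁻¹
t = ln(C₀ / C) / k = ln(10.06 / 6.50) / 0.02988
  = ln(1.548) / 0.02988 = 0.4370 / 0.02988 = 14.63 h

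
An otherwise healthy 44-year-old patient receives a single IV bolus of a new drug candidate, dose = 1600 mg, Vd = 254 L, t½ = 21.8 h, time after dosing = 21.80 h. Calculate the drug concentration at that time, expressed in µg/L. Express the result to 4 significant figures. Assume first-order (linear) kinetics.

3150 µg/L

C₀ = Dose / Vd = 1600 / 254 = 6.299 mg/L
k = ln2 / t½ = 0.693147 / 21.8 = 0.03180 h⁻¹
t / t½ = 21.80 / 21.8 = 1 half-lives
C = C₀ × (1/2)^1 = 6.299 × 0.5000 = 3.150 mg/L
Convert: 3.150 mg/L × 1000 = 3150 µg/L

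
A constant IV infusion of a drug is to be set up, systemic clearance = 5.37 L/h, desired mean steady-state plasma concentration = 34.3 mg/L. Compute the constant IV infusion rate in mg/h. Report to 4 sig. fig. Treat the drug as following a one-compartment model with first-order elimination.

184.2 mg/h

At steady state, infusion rate R₀ = Css × CL = 34.3 × 5.370 = 184.2 mg/h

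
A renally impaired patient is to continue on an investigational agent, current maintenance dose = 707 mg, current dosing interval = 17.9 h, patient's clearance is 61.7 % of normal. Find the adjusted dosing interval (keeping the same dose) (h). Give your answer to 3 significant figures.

29.0 h

To keep the same average steady-state level, dosing rate must scale with clearance.
CL ratio = 61.7 / 100 = 0.6170
New interval (same dose) = 17.9 / 0.6170 = 29.01 h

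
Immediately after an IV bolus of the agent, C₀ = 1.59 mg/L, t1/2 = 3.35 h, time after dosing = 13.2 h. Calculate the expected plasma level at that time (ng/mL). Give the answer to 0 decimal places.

104 ng/mL

k = ln2 / t½ = 0.693147 / 3.35 = 0.2069 h⁻¹
C = C₀ · e^(−k·t) = 1.590 × e^(−0.2069 × 13.2)
  = 1.590 × 0.06515 = 0.1036 mg/L
Convert: 0.1036 mg/L × 1000 = 103.6 ng/mL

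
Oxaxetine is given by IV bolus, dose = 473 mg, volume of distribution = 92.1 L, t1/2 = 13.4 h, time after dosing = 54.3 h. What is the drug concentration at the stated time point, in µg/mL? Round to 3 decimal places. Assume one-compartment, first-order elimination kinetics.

0.310 µg/mL

C₀ = Dose / Vd = 473.0 / 92.1 = 5.136 mg/L
k = ln2 / t½ = 0.693147 / 13.4 = 0.05173 h⁻¹
C = C₀ · e^(−k·t) = 5.136 × e^(−0.05173 × 54.3)
  = 5.136 × 0.06027 = 0.3095 mg/L
(0.3095 mg/L = 0.3095 µg/mL)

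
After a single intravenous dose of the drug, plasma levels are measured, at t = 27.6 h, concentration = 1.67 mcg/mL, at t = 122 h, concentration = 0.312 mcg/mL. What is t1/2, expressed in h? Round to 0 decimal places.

k = ln(C₁/C₂) / (t₂ − t₁) = ln(1.67/0.312) / (122 − 27.6)
  = 1.678 / 94.40 = 0.01778 h⁻¹
t½ = ln2 / k = 0.693147 / 0.01778 = 38.98 h

39 h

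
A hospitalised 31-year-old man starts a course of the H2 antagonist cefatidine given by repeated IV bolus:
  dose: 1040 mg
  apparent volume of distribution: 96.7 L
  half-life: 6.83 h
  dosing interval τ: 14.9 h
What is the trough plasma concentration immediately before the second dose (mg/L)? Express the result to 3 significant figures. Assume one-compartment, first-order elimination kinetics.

C₀ per dose = Dose / Vd = 1040 / 96.7 = 10.75 mg/L
k = ln2 / t½ = 0.693147 / 6.83 = 0.1015 h⁻¹
Fraction remaining after one interval: r = e^(−kτ) = e^(−0.1015 × 14.9) = 0.2204
Before dose 2, 1 dose has been given (aged 1τ).
C_trough = C₀ × r = 10.75 × 0.2204 = 2.369 mg/L

2.37 mg/L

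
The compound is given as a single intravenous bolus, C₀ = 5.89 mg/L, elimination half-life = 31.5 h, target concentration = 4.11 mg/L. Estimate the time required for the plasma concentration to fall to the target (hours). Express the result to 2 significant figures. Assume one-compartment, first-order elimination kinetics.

k = ln2 / t½ = 0.693147 / 31.5 = 0.02200 h⁻¹
t = ln(C₀ / C) / k = ln(5.890 / 4.11) / 0.02200
  = ln(1.433) / 0.02200 = 0.3598 / 0.02200 = 16.35 h

16 h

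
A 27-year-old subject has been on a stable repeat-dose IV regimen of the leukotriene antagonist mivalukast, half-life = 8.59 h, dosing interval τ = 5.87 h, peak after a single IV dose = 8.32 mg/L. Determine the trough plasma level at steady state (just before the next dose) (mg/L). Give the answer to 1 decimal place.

k = ln2 / t½ = 0.693147 / 8.59 = 0.08069 h⁻¹
e^(−kτ) = e^(−0.08069 × 5.87) = 0.6227
Accumulation ratio R = 1 / (1 − e^(−kτ)) = 1 / (1 − 0.6227) = 2.650
Steady-state trough = C₀ × R × e^(−kτ) = 8.32 × 2.650 × 0.6227 = 13.73 mg/L

13.7 mg/L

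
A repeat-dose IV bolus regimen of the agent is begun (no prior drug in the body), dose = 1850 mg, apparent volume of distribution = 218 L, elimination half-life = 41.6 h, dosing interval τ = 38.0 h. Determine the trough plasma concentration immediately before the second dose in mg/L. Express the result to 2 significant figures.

4.5 mg/L

C₀ per dose = Dose / Vd = 1850 / 218 = 8.486 mg/L
k = ln2 / t½ = 0.693147 / 41.6 = 0.01666 h⁻¹
Fraction remaining after one interval: r = e^(−kτ) = e^(−0.01666 × 38.0) = 0.5310
Before dose 2, 1 dose has been given (aged 1τ).
C_trough = C₀ × r = 8.486 × 0.5310 = 4.506 mg/L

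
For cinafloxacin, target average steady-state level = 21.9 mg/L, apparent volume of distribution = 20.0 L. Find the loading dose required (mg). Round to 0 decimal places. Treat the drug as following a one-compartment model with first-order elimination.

LD = Css × Vd = 21.9 × 20.0 = 438.0 mg

438 mg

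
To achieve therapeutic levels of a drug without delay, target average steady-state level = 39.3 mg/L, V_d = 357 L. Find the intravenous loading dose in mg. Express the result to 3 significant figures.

LD = Css × Vd = 39.3 × 357 = 14030 mg

14000 mg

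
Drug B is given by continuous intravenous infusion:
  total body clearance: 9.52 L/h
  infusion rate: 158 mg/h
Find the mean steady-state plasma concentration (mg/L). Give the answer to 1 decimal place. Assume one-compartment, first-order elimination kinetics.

16.6 mg/L

At steady state Css = R₀ / CL = 158 / 9.520 = 16.60 mg/L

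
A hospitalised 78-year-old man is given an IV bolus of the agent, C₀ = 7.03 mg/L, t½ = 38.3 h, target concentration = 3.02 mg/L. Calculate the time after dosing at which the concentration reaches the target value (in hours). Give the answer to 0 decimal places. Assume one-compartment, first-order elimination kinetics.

k = ln2 / t½ = 0.693147 / 38.3 = 0.01810 h⁻¹
t = ln(C₀ / C) / k = ln(7.030 / 3.02) / 0.01810
  = ln(2.328) / 0.01810 = 0.8450 / 0.01810 = 46.69 h

47 h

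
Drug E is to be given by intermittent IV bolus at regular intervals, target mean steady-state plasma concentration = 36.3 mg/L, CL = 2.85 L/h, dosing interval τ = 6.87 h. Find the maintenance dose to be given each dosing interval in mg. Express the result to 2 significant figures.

At steady state, Dose/τ = Css × CL.
Dose = Css × CL × τ = 36.3 × 2.850 × 6.87 = 710.7 mg

710 mg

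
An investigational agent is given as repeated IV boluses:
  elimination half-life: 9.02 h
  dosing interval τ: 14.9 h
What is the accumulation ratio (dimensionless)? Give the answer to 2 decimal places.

k = ln2 / t½ = 0.693147 / 9.02 = 0.07685 h⁻¹
e^(−kτ) = e^(−0.07685 × 14.9) = 0.3182
Accumulation ratio R = 1 / (1 − e^(−kτ)) = 1 / (1 − 0.3182) = 1.467

1.47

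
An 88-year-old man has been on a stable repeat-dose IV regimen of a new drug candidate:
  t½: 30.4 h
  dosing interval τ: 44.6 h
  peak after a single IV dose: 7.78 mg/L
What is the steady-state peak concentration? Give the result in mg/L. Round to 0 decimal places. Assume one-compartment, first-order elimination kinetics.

k = ln2 / t½ = 0.693147 / 30.4 = 0.02280 h⁻¹
e^(−kτ) = e^(−0.02280 × 44.6) = 0.3617
Accumulation ratio R = 1 / (1 − e^(−kτ)) = 1 / (1 − 0.3617) = 1.567
Steady-state peak = C₀ × R = 7.78 × 1.567 = 12.19 mg/L

12 mg/L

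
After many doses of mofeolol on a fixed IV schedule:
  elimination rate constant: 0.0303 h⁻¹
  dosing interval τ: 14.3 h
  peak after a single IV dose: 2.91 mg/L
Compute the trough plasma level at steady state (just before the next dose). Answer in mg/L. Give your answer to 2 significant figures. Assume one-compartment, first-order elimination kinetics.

5.4 mg/L

e^(−kτ) = e^(−0.03030 × 14.3) = 0.6484
Accumulation ratio R = 1 / (1 − e^(−kτ)) = 1 / (1 − 0.6484) = 2.844
Steady-state trough = C₀ × R × e^(−kτ) = 2.91 × 2.844 × 0.6484 = 5.366 mg/L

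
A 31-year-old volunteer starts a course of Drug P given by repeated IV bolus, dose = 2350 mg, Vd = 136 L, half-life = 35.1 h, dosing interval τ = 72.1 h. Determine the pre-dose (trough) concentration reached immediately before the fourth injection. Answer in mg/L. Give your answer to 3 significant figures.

5.40 mg/L

C₀ per dose = Dose / Vd = 2350 / 136 = 17.28 mg/L
k = ln2 / t½ = 0.693147 / 35.1 = 0.01975 h⁻¹
Fraction remaining after one interval: r = e^(−kτ) = e^(−0.01975 × 72.1) = 0.2408
Before dose 4, 3 doses have been given (aged 1τ, 2τ, 3τ).
C_trough = C₀ × (r + r² + … + r^3) = C₀ × r(1−r^3)/(1−r)
        = 17.28 × 0.2408 × (1 − 0.01396) / (1 − 0.2408) = 5.404 mg/L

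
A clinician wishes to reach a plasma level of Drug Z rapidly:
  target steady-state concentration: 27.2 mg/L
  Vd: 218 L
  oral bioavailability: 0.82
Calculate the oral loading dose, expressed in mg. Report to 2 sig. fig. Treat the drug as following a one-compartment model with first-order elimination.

7200 mg

LD = Css × Vd / F = 27.2 × 218 / 0.82 = 7231 mg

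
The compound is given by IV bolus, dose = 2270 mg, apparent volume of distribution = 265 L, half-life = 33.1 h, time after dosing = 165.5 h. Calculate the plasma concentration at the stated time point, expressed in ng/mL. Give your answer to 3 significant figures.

C₀ = Dose / Vd = 2270 / 265 = 8.566 mg/L
k = ln2 / t½ = 0.693147 / 33.1 = 0.02094 h⁻¹
t / t½ = 165.5 / 33.1 = 5 half-lives
C = C₀ × (1/2)^5 = 8.566 × 0.03125 = 0.2677 mg/L
Convert: 0.2677 mg/L × 1000 = 267.7 ng/mL

268 ng/mL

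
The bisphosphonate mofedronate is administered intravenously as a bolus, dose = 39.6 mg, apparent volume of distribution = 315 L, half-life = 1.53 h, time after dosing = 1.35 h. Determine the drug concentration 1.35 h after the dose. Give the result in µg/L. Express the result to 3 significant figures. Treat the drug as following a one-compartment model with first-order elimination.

C₀ = Dose / Vd = 39.60 / 315 = 0.1257 mg/L
k = ln2 / t½ = 0.693147 / 1.53 = 0.4530 h⁻¹
C = C₀ · e^(−k·t) = 0.1257 × e^(−0.4530 × 1.35)
  = 0.1257 × 0.5425 = 0.06819 mg/L
Convert: 0.06819 mg/L × 1000 = 68.19 µg/L

68.2 µg/L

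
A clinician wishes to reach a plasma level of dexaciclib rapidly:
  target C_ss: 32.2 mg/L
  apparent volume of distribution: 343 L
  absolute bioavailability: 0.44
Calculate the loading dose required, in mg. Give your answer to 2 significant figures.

25000 mg

LD = Css × Vd / F = 32.2 × 343 / 0.44 = 25100 mg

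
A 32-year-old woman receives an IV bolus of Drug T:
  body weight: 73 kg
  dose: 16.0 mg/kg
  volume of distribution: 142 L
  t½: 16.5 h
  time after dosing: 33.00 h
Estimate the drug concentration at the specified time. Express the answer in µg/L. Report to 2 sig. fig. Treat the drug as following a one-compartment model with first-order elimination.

2100 µg/L

Total dose = 16.0 × 73 = 1168 mg
C₀ = Dose / Vd = 1168 / 142 = 8.225 mg/L
k = ln2 / t½ = 0.693147 / 16.5 = 0.04201 h⁻¹
t / t½ = 33.00 / 16.5 = 2 half-lives
C = C₀ × (1/2)^2 = 8.225 × 0.2500 = 2.056 mg/L
Convert: 2.056 mg/L × 1000 = 2056 µg/L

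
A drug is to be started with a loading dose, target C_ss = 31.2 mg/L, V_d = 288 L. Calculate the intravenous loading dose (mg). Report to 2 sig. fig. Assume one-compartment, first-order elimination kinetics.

LD = Css × Vd = 31.2 × 288 = 8986 mg

9000 mg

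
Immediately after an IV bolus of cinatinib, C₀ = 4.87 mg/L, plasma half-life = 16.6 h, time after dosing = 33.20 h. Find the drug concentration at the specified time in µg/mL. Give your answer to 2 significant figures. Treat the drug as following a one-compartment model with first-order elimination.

k = ln2 / t½ = 0.693147 / 16.6 = 0.04176 h⁻¹
t / t½ = 33.20 / 16.6 = 2 half-lives
C = C₀ × (1/2)^2 = 4.870 × 0.2500 = 1.218 mg/L
(1.218 mg/L = 1.218 µg/mL)

1.2 µg/mL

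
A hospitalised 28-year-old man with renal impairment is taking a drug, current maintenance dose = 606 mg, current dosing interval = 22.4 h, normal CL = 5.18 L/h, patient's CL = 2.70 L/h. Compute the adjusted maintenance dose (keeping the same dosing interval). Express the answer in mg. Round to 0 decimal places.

To keep the same average steady-state level, dosing rate must scale with clearance.
CL ratio = 2.70 / 5.18 = 0.5212
New dose (same interval) = 606 × 0.5212 = 315.8 mg

316 mg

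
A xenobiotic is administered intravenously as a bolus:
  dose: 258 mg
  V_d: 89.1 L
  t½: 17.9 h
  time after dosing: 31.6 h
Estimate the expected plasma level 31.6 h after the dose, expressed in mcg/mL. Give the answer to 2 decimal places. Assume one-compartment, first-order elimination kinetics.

0.85 mcg/mL

C₀ = Dose / Vd = 258.0 / 89.1 = 2.896 mg/L
k = ln2 / t½ = 0.693147 / 17.9 = 0.03872 h⁻¹
C = C₀ · e^(−k·t) = 2.896 × e^(−0.03872 × 31.6)
  = 2.896 × 0.2942 = 0.8520 mg/L
(0.8520 mg/L = 0.8520 mcg/mL)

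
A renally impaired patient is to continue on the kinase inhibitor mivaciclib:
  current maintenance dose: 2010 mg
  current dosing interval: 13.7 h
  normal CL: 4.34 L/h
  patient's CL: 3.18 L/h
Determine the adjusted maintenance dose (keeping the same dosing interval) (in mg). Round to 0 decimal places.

To keep the same average steady-state level, dosing rate must scale with clearance.
CL ratio = 3.18 / 4.34 = 0.7327
New dose (same interval) = 2010 × 0.7327 = 1473 mg

1473 mg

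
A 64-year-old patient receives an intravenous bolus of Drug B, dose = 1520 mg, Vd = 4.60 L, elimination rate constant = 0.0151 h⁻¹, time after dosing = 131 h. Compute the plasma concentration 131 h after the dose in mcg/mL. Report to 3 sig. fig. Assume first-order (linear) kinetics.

C₀ = Dose / Vd = 1520 / 4.60 = 330.4 mg/L
C = C₀ · e^(−k·t) = 330.4 × e^(−0.01510 × 131)
  = 330.4 × 0.1383 = 45.69 mg/L
(45.69 mg/L = 45.69 mcg/mL)

45.7 mcg/mL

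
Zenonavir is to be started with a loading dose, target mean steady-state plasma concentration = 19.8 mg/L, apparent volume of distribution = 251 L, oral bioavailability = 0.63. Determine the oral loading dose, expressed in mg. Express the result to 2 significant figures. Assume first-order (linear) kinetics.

LD = Css × Vd / F = 19.8 × 251 / 0.63 = 7889 mg

7900 mg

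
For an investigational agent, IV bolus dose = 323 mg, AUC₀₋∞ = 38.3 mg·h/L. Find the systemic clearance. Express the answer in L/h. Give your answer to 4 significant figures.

CL = Dose / AUC = 323 / 38.3 = 8.433 L/h

8.433 L/h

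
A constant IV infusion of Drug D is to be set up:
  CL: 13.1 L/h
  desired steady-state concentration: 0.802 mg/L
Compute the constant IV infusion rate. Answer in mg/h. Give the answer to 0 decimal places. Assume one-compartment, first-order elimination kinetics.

At steady state, infusion rate R₀ = Css × CL = 0.802 × 13.10 = 10.51 mg/h

11 mg/h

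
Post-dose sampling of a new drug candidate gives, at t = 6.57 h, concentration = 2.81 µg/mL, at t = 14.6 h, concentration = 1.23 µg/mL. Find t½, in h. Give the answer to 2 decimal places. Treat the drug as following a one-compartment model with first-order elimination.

k = ln(C₁/C₂) / (t₂ − t₁) = ln(2.81/1.23) / (14.6 − 6.57)
  = 0.8262 / 8.030 = 0.1029 h⁻¹
t½ = ln2 / k = 0.693147 / 0.1029 = 6.736 h

6.74 h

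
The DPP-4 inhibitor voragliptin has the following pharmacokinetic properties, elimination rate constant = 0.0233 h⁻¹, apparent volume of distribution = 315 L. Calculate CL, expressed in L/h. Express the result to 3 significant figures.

7.34 L/h

CL = k × Vd = 0.0233 × 315 = 7.340 L/h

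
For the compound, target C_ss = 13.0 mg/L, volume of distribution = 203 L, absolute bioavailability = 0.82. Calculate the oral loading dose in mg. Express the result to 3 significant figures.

3220 mg

LD = Css × Vd / F = 13.0 × 203 / 0.82 = 3218 mg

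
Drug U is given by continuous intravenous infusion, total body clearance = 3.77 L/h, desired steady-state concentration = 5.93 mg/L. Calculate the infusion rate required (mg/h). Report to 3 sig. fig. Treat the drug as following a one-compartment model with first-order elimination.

At steady state, infusion rate R₀ = Css × CL = 5.93 × 3.770 = 22.36 mg/h

22.4 mg/h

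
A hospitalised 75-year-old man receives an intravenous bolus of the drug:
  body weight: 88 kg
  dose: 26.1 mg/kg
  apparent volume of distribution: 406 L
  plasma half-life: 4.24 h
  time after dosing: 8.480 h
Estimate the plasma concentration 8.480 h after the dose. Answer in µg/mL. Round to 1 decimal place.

Total dose = 26.1 × 88 = 2297 mg
C₀ = Dose / Vd = 2297 / 406 = 5.658 mg/L
k = ln2 / t½ = 0.693147 / 4.24 = 0.1635 h⁻¹
t / t½ = 8.480 / 4.24 = 2 half-lives
C = C₀ × (1/2)^2 = 5.658 × 0.2500 = 1.415 mg/L
(1.415 mg/L = 1.415 µg/mL)

1.4 µg/mL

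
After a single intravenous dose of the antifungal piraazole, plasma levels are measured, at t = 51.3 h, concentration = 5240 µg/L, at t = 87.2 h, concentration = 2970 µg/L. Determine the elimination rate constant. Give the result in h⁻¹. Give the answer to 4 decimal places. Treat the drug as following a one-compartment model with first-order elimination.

0.0158 h⁻¹

k = ln(C₁/C₂) / (t₂ − t₁) = ln(5240/2970) / (87.2 − 51.3)
  = 0.5678 / 35.90 = 0.01582 h⁻¹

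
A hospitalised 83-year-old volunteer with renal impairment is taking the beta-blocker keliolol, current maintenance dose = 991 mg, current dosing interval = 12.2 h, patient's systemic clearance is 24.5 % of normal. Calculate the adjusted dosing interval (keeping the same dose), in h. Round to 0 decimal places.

50 h

To keep the same average steady-state level, dosing rate must scale with clearance.
CL ratio = 24.5 / 100 = 0.2450
New interval (same dose) = 12.2 / 0.2450 = 49.80 h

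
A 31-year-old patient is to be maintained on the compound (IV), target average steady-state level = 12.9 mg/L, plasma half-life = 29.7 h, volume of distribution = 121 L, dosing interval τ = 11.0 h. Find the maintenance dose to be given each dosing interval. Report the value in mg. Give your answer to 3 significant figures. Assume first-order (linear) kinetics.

k = ln2 / t½ = 0.693147 / 29.7 = 0.02334 h⁻¹
CL = k × Vd = 0.02334 × 121 = 2.824 L/h
At steady state, Dose/τ = Css × CL.
Dose = Css × CL × τ = 12.9 × 2.824 × 11.0 = 400.7 mg

401 mg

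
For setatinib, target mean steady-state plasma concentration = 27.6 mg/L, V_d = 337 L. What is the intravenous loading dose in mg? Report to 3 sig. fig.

LD = Css × Vd = 27.6 × 337 = 9301 mg

9300 mg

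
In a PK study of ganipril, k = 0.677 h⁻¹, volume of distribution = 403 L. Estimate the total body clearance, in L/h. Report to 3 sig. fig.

273 L/h

CL = k × Vd = 0.677 × 403 = 272.8 L/h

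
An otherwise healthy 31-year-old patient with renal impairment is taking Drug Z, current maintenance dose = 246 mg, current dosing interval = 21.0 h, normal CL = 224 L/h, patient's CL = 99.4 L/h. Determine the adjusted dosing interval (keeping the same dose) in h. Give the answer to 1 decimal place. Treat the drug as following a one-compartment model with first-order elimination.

To keep the same average steady-state level, dosing rate must scale with clearance.
CL ratio = 99.4 / 224 = 0.4438
New interval (same dose) = 21.0 / 0.4438 = 47.32 h

47.3 h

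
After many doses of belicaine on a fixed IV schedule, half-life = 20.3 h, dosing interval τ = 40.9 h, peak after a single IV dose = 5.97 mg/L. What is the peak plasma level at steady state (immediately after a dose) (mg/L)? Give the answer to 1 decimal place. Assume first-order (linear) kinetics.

k = ln2 / t½ = 0.693147 / 20.3 = 0.03415 h⁻¹
e^(−kτ) = e^(−0.03415 × 40.9) = 0.2474
Accumulation ratio R = 1 / (1 − e^(−kτ)) = 1 / (1 − 0.2474) = 1.329
Steady-state peak = C₀ × R = 5.97 × 1.329 = 7.934 mg/L

7.9 mg/L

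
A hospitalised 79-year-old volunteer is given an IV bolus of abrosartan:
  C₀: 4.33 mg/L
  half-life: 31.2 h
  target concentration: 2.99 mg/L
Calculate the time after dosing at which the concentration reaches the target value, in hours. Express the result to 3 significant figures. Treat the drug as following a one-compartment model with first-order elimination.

k = ln2 / t½ = 0.693147 / 31.2 = 0.02222 h⁻¹
t = ln(C₀ / C) / k = ln(4.330 / 2.99) / 0.02222
  = ln(1.448) / 0.02222 = 0.3702 / 0.02222 = 16.66 h

16.7 h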